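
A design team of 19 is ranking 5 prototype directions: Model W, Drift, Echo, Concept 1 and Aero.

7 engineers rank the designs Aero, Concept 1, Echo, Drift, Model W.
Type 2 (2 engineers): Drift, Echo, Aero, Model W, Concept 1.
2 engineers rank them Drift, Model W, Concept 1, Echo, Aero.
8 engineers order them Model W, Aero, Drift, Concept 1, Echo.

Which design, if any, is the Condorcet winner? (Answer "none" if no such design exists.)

Head-to-head results (19 engineers):
Model W vs Drift: Model W is ranked higher on 8 ballots, Drift on 11. Drift wins 11–8.
Model W vs Echo: Model W preferred on 2+8 = 10 ballots; Model W wins 10–9.
Model W vs Concept 1: Model W preferred on 2+2+8 = 12 ballots; Model W wins 12–7.
Model W vs Aero: 10 to 9, Model W.
Drift vs Echo: Drift is ranked higher on 2+2+8 = 12 ballots, Echo on 7. Drift wins 12–7.
Drift vs Concept 1: 12 to 7, Drift.
Drift vs Aero: 2+2 = 4 for Drift, 15 for Aero — Aero by 15–4.
Echo vs Concept 1: Echo is ranked higher on 2 ballots, Concept 1 on 17. Concept 1 wins 17–2.
Echo vs Aero: Echo preferred on 2+2 = 4 ballots; Aero wins 15–4.
Concept 1 vs Aero: Concept 1 preferred on 2 ballots; Aero wins 17–2.
Every design loses at least once (Model W loses to Drift; Drift loses to Aero; Echo loses to Model W; Concept 1 loses to Model W; Aero loses to Model W). The majority relation contains the cycle Model W beats Aero beats Drift beats Model W, so there is no Condorcet winner.

none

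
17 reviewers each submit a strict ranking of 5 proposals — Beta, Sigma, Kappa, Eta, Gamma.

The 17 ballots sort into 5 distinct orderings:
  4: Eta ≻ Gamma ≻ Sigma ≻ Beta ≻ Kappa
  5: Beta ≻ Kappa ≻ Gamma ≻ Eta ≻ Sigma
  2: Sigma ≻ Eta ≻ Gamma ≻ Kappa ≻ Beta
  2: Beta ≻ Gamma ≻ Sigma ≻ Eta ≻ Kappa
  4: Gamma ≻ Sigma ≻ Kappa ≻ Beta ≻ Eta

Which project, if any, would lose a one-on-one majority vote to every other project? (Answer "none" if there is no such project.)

Head-to-head results (17 reviewers):
Beta vs Sigma: Sigma, 10–7.
Beta vs Kappa: Beta wins 11–6.
Beta vs Eta: Beta wins 11–6.
Beta vs Gamma: Gamma, 10–7.
Sigma vs Kappa: 12 to 5, Sigma.
Sigma vs Eta: 8 to 9, Eta.
Sigma vs Gamma: 2 to 15, Gamma.
Kappa vs Eta: Kappa is ranked higher on 5+4 = 9 ballots, Eta on 8. Kappa wins 9–8.
Kappa vs Gamma: 5 to 12, Gamma.
Eta vs Gamma: Eta is ranked higher on 4+2 = 6 ballots, Gamma on 11. Gamma wins 11–6.
Every project wins at least one matchup (Beta beats Kappa; Sigma beats Beta; Kappa beats Eta; Eta beats Sigma; Gamma beats Beta), so there is no Condorcet loser.

none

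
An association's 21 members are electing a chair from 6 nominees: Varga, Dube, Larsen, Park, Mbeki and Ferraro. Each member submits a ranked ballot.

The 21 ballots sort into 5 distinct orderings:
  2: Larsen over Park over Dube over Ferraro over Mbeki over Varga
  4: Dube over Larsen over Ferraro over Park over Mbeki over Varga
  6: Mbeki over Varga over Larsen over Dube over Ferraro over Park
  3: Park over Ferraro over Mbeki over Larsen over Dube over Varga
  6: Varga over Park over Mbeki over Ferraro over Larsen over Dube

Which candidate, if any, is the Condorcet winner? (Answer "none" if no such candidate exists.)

none

Pairwise majorities:
Varga vs Dube: Varga wins 12–9.
Varga–Larsen: Varga 12–9.
Varga–Park: Varga 12–9.
Varga vs Mbeki: Mbeki wins 15–6.
Varga–Ferraro: Varga 12–9.
Dube vs Larsen: Larsen wins 17–4.
Dube vs Park: Park, 11–10.
Dube vs Mbeki: Mbeki wins 15–6.
Dube–Ferraro: Dube 12–9.
Larsen vs Park: Larsen wins 12–9.
Larsen–Mbeki: Mbeki 15–6.
Larsen vs Ferraro: Larsen, 12–9.
Park vs Mbeki: Park wins 15–6.
Park vs Ferraro: Park wins 11–10.
Mbeki vs Ferraro: Mbeki, 12–9.
No candidate is unbeaten: Varga loses to Mbeki; Dube loses to Varga; Larsen loses to Varga; Park loses to Varga; Mbeki loses to Park; Ferraro loses to Varga. In particular Varga beats Park beats Mbeki beats Varga is a majority cycle — no Condorcet winner exists.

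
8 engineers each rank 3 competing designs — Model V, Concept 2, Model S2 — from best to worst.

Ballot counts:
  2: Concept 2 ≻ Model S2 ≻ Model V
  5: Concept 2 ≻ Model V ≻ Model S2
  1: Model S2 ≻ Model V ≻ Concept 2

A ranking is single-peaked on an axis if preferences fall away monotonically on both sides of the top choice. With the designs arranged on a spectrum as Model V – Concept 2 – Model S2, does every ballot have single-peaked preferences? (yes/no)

no

Axis positions: Model V=1, Concept 2=2, Model S2=3.
Group 1 (peak Concept 2 at position 2): ranking walks positions 2-3-1, expanding outward from the peak — single-peaked.
Group 2 (peak Concept 2 at position 2): ranking walks positions 2-1-3, expanding outward from the peak — single-peaked.
Group 3: ranking walks positions 3-1-2; Model V is ranked above Concept 2 even though Concept 2 lies between Model V and the peak Model S2 on the axis — preferences dip and rise again. Not single-peaked.
Group 3 violates single-peakedness, so the profile is not single-peaked on this axis.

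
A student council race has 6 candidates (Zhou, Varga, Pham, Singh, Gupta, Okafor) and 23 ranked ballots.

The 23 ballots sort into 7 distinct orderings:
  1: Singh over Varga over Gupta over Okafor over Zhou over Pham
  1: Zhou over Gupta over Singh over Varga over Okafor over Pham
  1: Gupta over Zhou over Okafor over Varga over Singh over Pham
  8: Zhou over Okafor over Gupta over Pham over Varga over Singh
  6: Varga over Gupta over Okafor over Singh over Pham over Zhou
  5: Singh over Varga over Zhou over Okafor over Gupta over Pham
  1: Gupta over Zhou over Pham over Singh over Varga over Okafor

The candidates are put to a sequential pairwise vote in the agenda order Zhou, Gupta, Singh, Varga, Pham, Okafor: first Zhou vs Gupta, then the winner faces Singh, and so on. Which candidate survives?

Round 1: Zhou vs Gupta — 14–9, Zhou advances.
Round 2: Zhou vs Singh — 11–12, Singh advances.
Round 3: Singh vs Varga — 8–15, Varga advances.
Round 4: Varga vs Pham — 14–9, Varga advances.
Round 5: Varga vs Okafor — 14–9, Varga advances.
The agenda winner is Varga.

Varga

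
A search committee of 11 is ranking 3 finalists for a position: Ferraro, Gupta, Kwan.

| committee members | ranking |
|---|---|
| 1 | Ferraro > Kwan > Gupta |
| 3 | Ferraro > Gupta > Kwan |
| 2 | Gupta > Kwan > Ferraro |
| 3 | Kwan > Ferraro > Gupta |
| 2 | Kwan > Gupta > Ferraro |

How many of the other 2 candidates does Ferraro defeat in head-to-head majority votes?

1

Ferraro against each rival (11 committee members):
Ferraro vs Gupta: Ferraro preferred on 1+3+3 = 7 ballots; Ferraro wins 7–4.
Ferraro vs Kwan: 1+3 = 4 for Ferraro, 7 for Kwan — Kwan by 7–4.
Ferraro beats Gupta; loses to Kwan — 1 pairwise win.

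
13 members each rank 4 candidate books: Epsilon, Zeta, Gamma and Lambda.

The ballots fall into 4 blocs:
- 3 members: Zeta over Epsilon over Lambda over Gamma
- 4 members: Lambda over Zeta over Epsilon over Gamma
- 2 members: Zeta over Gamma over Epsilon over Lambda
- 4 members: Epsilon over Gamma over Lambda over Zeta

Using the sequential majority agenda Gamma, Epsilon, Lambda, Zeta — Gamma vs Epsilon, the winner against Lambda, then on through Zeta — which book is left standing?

Zeta

Round 1: Gamma vs Epsilon — 2–11, Epsilon advances.
Round 2: Epsilon vs Lambda — 9–4, Epsilon advances.
Round 3: Epsilon vs Zeta — 4–9, Zeta advances.
Zeta survives the agenda.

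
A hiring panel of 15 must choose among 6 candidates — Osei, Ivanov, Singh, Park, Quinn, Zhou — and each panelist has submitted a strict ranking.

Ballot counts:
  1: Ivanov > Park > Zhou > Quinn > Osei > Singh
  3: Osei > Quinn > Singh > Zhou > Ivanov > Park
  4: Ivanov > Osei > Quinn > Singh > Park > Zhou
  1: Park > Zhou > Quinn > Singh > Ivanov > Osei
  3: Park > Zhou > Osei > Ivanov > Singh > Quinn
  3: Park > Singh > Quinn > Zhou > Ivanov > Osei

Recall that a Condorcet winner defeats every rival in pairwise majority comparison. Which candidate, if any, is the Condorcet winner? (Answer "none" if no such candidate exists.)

Check each pair by majority over 15 ballots:
Osei vs Ivanov: Osei preferred on 3+3 = 6 ballots; Ivanov wins 9–6.
Osei vs Singh: Osei, 11–4.
Osei vs Park: Osei preferred on 3+4 = 7 ballots; Park wins 8–7.
Osei vs Quinn: Osei wins 10–5.
Osei–Zhou: Zhou 8–7.
Ivanov vs Singh: Ivanov, 8–7.
Ivanov–Park: Ivanov 8–7.
Ivanov vs Quinn: Ivanov preferred on 1+4+3 = 8 ballots; Ivanov wins 8–7.
Ivanov vs Zhou: 1+4 = 5 for Ivanov, 10 for Zhou — Zhou by 10–5.
Singh vs Park: Park wins 8–7.
Singh vs Quinn: 6 to 9, Quinn.
Singh–Zhou: Singh 10–5.
Park–Quinn: Park 8–7.
Park vs Zhou: Park is ranked higher on 1+4+1+3+3 = 12 ballots, Zhou on 3. Park wins 12–3.
Quinn vs Zhou: Quinn is ranked higher on 3+4+3 = 10 ballots, Zhou on 5. Quinn wins 10–5.
Each candidate drops at least one matchup (Osei loses to Ivanov; Ivanov loses to Zhou; Singh loses to Osei; Park loses to Ivanov; Quinn loses to Osei; Zhou loses to Singh); the cycle Osei beats Singh beats Zhou beats Osei rules out a Condorcet winner.

none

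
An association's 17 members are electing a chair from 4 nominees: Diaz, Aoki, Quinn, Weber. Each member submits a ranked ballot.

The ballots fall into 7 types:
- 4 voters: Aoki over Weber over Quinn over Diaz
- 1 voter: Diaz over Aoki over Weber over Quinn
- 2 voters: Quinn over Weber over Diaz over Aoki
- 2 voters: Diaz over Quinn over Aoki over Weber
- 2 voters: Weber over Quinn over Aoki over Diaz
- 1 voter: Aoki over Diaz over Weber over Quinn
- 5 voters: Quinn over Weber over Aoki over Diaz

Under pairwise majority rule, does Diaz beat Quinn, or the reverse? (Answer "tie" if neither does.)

Quinn

Ballots ranking Diaz above Quinn: 1 + 2 + 1 = 4.
Ballots ranking Quinn above Diaz: 17 − 4 = 13.
Quinn wins the head-to-head 13–4.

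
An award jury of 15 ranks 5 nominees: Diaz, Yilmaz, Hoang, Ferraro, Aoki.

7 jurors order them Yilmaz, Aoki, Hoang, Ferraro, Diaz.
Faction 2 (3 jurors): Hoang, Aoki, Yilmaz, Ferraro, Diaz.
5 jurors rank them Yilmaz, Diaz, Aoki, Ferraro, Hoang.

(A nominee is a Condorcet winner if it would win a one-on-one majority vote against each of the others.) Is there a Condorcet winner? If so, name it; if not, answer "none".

Yilmaz

Pairwise majorities:
Diaz vs Yilmaz: Yilmaz wins 15–0.
Diaz vs Hoang: Hoang, 10–5.
Diaz–Ferraro: Ferraro 10–5.
Diaz vs Aoki: Aoki, 10–5.
Yilmaz vs Hoang: Yilmaz, 12–3.
Yilmaz vs Ferraro: Yilmaz, 15–0.
Yilmaz–Aoki: Yilmaz 12–3.
Hoang–Ferraro: Hoang 10–5.
Hoang vs Aoki: Aoki wins 12–3.
Ferraro vs Aoki: Aoki wins 15–0.
Yilmaz wins every pairwise contest, so Yilmaz is the Condorcet winner.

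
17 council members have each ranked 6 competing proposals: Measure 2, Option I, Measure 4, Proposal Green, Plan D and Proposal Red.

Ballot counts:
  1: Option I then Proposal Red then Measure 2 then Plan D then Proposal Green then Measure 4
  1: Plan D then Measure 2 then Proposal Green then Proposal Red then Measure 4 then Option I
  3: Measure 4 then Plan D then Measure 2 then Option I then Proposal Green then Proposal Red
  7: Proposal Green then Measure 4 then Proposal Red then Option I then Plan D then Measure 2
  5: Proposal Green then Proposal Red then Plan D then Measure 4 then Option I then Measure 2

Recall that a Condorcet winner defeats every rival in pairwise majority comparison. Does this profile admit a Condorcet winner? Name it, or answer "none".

Head-to-head results (17 council members):
Measure 2 vs Option I: Option I wins 13–4.
Measure 2–Measure 4: Measure 4 15–2.
Measure 2 vs Proposal Green: Proposal Green, 12–5.
Measure 2 vs Plan D: Plan D, 16–1.
Measure 2–Proposal Red: Proposal Red 13–4.
Option I vs Measure 4: Measure 4 wins 16–1.
Option I–Proposal Green: Proposal Green 13–4.
Option I vs Plan D: Plan D wins 9–8.
Option I–Proposal Red: Proposal Red 13–4.
Measure 4–Proposal Green: Proposal Green 14–3.
Measure 4–Plan D: Measure 4 10–7.
Measure 4 vs Proposal Red: Measure 4 wins 10–7.
Proposal Green–Plan D: Proposal Green 12–5.
Proposal Green–Proposal Red: Proposal Green 16–1.
Plan D vs Proposal Red: Proposal Red wins 13–4.
Only Proposal Green has no losses; Proposal Green is the Condorcet winner.

Proposal Green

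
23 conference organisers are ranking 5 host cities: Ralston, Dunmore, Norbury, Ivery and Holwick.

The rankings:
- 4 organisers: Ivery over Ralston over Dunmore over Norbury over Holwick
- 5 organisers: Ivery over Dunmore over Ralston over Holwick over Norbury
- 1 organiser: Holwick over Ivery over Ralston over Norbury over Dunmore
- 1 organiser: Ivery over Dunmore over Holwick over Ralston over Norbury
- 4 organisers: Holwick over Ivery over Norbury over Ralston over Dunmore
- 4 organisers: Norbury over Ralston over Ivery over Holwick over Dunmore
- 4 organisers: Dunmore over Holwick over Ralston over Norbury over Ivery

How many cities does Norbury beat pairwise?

Norbury against each rival (23 organisers):
Norbury vs Ralston: 4+4 = 8 for Norbury, 15 for Ralston — Ralston by 15–8.
Norbury vs Dunmore: Dunmore, 14–9.
Norbury vs Ivery: Ivery wins 15–8.
Norbury vs Holwick: 8 to 15, Holwick.
Norbury beats no one; loses to Ralston, Dunmore, Ivery, Holwick — 0 pairwise wins.

0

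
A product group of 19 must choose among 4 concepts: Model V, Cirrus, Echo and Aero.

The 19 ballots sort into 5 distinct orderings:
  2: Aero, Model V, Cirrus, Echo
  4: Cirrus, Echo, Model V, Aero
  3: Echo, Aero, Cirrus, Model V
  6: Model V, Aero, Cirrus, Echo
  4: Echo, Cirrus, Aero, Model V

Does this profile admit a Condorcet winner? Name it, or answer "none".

none

Pairwise majorities:
Model V vs Cirrus: Cirrus, 11–8.
Model V–Echo: Echo 11–8.
Model V vs Aero: Model V, 10–9.
Cirrus–Echo: Cirrus 12–7.
Cirrus–Aero: Aero 11–8.
Echo vs Aero: Echo wins 11–8.
Each design drops at least one matchup (Model V loses to Cirrus; Cirrus loses to Aero; Echo loses to Cirrus; Aero loses to Model V); the cycle Model V > Aero > Cirrus > Model V rules out a Condorcet winner.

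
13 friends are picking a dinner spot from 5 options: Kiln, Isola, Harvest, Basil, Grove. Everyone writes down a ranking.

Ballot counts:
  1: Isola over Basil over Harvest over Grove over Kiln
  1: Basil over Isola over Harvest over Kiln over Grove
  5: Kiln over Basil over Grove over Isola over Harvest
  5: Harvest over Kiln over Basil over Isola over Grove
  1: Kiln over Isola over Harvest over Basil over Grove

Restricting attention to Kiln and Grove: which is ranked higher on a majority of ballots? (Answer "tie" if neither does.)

Ballots ranking Kiln above Grove: 1 + 5 + 5 + 1 = 12.
Ballots ranking Grove above Kiln: 13 − 12 = 1.
Kiln wins the head-to-head 12–1.

Kiln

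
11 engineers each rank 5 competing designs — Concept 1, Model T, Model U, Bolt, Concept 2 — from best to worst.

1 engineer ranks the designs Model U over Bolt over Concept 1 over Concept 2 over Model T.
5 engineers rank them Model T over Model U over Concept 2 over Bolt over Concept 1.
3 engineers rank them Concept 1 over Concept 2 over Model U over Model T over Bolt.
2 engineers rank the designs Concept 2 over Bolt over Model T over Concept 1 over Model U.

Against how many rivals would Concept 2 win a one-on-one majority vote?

Concept 2 against each rival (11 engineers):
Concept 2 vs Concept 1: 5+2 = 7 for Concept 2, 4 for Concept 1 — Concept 2 by 7–4.
Concept 2 vs Model T: 1+3+2 = 6 for Concept 2, 5 for Model T — Concept 2 by 6–5.
Concept 2 vs Model U: Model U, 6–5.
Concept 2 vs Bolt: Concept 2 is ranked higher on 5+3+2 = 10 ballots, Bolt on 1. Concept 2 wins 10–1.
Concept 2 beats Concept 1, Model T, Bolt; loses to Model U — 3 pairwise wins.

3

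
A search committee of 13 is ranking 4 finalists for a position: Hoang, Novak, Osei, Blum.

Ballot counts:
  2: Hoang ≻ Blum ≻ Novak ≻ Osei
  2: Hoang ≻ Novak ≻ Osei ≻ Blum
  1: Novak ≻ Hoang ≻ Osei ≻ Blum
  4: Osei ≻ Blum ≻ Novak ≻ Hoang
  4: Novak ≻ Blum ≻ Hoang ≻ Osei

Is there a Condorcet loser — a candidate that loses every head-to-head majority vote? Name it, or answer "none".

Head-to-head results (13 committee members):
Hoang vs Novak: Hoang preferred on 2+2 = 4 ballots; Novak wins 9–4.
Hoang vs Osei: Hoang is ranked higher on 2+2+1+4 = 9 ballots, Osei on 4. Hoang wins 9–4.
Hoang vs Blum: Blum, 8–5.
Novak vs Osei: Novak is ranked higher on 2+2+1+4 = 9 ballots, Osei on 4. Novak wins 9–4.
Novak vs Blum: Novak wins 7–6.
Osei vs Blum: Osei wins 7–6.
Every candidate wins at least one matchup (Hoang beats Osei; Novak beats Hoang; Osei beats Blum; Blum beats Hoang), so there is no Condorcet loser.

none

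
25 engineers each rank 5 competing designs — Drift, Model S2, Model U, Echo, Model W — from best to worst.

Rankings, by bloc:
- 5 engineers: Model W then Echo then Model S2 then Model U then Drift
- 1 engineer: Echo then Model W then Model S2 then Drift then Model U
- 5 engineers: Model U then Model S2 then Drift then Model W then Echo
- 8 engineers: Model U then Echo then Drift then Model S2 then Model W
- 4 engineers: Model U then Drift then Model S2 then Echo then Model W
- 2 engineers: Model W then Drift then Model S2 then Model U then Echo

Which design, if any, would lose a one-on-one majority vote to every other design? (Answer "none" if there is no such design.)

Model W

Pairwise majorities:
Drift vs Model S2: Drift, 14–11.
Drift vs Model U: Model U, 22–3.
Drift vs Echo: Echo, 14–11.
Drift vs Model W: Drift, 17–8.
Model S2 vs Model U: Model U wins 17–8.
Model S2 vs Echo: 5+4+2 = 11 for Model S2, 14 for Echo — Echo by 14–11.
Model S2 vs Model W: 17 to 8, Model S2.
Model U vs Echo: 5+8+4+2 = 19 for Model U, 6 for Echo — Model U by 19–6.
Model U vs Model W: Model U, 17–8.
Echo vs Model W: 1+8+4 = 13 for Echo, 12 for Model W — Echo by 13–12.
Model W loses to every other design — it is the Condorcet loser.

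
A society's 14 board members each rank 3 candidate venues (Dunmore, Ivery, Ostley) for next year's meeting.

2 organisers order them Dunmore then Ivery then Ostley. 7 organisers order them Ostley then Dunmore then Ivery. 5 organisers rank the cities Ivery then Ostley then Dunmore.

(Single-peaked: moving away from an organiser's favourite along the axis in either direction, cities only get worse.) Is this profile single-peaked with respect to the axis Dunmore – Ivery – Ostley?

no

Axis positions: Dunmore=1, Ivery=2, Ostley=3.
Ballot type 1 (peak Dunmore at position 1): ranking walks positions 1-2-3, expanding outward from the peak — single-peaked.
Ballot type 2: ranking walks positions 3-1-2; Dunmore is ranked above Ivery even though Ivery lies between Dunmore and the peak Ostley on the axis — preferences dip and rise again. Not single-peaked.
Ballot type 3 (peak Ivery at position 2): ranking walks positions 2-3-1, expanding outward from the peak — single-peaked.
Ballot type 2 violates single-peakedness, so the profile is not single-peaked on this axis.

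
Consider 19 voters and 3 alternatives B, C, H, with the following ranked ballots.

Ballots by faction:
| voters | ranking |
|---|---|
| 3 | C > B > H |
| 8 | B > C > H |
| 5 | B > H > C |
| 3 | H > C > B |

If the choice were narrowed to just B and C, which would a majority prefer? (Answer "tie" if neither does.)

B

Ballots ranking B above C: 8 + 5 = 13.
Ballots ranking C above B: 19 − 13 = 6.
B wins the head-to-head 13–6.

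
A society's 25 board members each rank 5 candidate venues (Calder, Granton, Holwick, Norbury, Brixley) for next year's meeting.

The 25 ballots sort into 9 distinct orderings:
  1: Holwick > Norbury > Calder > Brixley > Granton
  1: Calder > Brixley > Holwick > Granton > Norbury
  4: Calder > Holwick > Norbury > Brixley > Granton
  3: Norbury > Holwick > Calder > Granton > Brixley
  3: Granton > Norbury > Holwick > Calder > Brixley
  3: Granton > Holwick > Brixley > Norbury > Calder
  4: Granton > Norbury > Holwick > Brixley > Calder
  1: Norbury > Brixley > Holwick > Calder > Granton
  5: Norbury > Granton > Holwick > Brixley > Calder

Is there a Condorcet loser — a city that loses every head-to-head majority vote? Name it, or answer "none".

Calder

Head-to-head results (25 organisers):
Calder vs Granton: 1+1+4+3+1 = 10 for Calder, 15 for Granton — Granton by 15–10.
Calder–Holwick: Holwick 20–5.
Calder–Norbury: Norbury 20–5.
Calder–Brixley: Brixley 13–12.
Granton vs Holwick: Granton, 15–10.
Granton vs Norbury: Granton preferred on 1+3+3+4 = 11 ballots; Norbury wins 14–11.
Granton vs Brixley: Granton is ranked higher on 3+3+3+4+5 = 18 ballots, Brixley on 7. Granton wins 18–7.
Holwick vs Norbury: Norbury wins 16–9.
Holwick vs Brixley: Holwick wins 23–2.
Norbury vs Brixley: 21 to 4, Norbury.
Only Calder has no wins; Calder is the Condorcet loser.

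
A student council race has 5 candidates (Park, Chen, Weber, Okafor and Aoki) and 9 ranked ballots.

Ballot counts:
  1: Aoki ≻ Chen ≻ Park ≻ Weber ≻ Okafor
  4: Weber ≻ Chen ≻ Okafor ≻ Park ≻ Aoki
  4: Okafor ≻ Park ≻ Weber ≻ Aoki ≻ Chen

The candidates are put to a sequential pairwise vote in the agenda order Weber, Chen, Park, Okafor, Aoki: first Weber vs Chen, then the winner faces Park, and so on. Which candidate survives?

Okafor

Round 1: Weber vs Chen — 8–1, Weber advances.
Round 2: Weber vs Park — 4–5, Park advances.
Round 3: Park vs Okafor — 1–8, Okafor advances.
Round 4: Okafor vs Aoki — 8–1, Okafor advances.
Okafor survives the agenda.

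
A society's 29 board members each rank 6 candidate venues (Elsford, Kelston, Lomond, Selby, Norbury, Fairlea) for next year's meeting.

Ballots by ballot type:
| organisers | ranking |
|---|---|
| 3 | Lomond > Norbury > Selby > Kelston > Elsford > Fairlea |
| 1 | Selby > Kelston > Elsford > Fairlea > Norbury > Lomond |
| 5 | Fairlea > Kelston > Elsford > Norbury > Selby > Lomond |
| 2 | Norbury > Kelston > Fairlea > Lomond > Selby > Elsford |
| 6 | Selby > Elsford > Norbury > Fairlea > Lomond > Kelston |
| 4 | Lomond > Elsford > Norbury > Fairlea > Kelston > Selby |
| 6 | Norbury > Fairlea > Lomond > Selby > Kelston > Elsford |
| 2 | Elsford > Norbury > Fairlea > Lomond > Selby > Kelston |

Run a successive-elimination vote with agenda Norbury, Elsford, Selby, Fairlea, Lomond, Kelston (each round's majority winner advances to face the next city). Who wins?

Fairlea

Round 1: Norbury vs Elsford — 11–18, Elsford advances.
Round 2: Elsford vs Selby — 11–18, Selby advances.
Round 3: Selby vs Fairlea — 10–19, Fairlea advances.
Round 4: Fairlea vs Lomond — 22–7, Fairlea advances.
Round 5: Fairlea vs Kelston — 23–6, Fairlea advances.
Fairlea survives the agenda.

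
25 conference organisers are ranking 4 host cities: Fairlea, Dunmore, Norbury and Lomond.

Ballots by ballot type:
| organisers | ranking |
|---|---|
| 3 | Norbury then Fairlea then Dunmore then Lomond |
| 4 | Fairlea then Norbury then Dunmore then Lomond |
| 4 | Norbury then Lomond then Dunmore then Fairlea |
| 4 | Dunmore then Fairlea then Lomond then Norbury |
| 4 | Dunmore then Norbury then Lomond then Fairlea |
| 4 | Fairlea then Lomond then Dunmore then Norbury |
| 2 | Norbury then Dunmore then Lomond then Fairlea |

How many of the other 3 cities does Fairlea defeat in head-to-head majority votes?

Fairlea against each rival (25 organisers):
Fairlea vs Dunmore: Dunmore wins 14–11.
Fairlea vs Norbury: 12 to 13, Norbury.
Fairlea vs Lomond: Fairlea is ranked higher on 3+4+4+4 = 15 ballots, Lomond on 10. Fairlea wins 15–10.
Fairlea beats Lomond; loses to Dunmore, Norbury — 1 pairwise win.

1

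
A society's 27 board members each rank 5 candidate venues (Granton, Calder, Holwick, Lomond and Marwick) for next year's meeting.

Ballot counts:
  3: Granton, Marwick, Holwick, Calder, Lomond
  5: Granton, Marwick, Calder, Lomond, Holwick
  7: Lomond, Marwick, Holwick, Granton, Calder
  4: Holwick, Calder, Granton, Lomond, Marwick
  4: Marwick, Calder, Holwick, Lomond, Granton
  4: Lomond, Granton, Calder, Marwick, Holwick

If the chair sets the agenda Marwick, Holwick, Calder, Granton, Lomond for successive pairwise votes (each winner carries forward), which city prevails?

Round 1: Marwick vs Holwick — 23–4, Marwick advances.
Round 2: Marwick vs Calder — 19–8, Marwick advances.
Round 3: Marwick vs Granton — 11–16, Granton advances.
Round 4: Granton vs Lomond — 12–15, Lomond advances.
The agenda winner is Lomond.

Lomond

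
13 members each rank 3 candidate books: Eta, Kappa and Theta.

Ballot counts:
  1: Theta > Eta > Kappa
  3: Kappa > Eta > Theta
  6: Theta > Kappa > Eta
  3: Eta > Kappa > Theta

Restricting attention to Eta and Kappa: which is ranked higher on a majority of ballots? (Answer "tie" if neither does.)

Ballots ranking Eta above Kappa: 1 + 3 = 4.
Ballots ranking Kappa above Eta: 13 − 4 = 9.
Kappa wins the head-to-head 9–4.

Kappa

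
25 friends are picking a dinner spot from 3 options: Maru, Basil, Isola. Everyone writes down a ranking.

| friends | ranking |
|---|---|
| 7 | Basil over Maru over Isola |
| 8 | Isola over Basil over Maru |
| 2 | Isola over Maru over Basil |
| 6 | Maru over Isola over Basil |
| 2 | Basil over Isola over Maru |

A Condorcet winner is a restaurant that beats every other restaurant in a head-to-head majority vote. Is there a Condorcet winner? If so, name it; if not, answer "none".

none

Pairwise majorities:
Maru vs Basil: 2+6 = 8 for Maru, 17 for Basil — Basil by 17–8.
Maru vs Isola: 7+6 = 13 for Maru, 12 for Isola — Maru by 13–12.
Basil vs Isola: Basil is ranked higher on 7+2 = 9 ballots, Isola on 16. Isola wins 16–9.
Each restaurant drops at least one matchup (Maru loses to Basil; Basil loses to Isola; Isola loses to Maru); the cycle Maru beats Isola beats Basil beats Maru rules out a Condorcet winner.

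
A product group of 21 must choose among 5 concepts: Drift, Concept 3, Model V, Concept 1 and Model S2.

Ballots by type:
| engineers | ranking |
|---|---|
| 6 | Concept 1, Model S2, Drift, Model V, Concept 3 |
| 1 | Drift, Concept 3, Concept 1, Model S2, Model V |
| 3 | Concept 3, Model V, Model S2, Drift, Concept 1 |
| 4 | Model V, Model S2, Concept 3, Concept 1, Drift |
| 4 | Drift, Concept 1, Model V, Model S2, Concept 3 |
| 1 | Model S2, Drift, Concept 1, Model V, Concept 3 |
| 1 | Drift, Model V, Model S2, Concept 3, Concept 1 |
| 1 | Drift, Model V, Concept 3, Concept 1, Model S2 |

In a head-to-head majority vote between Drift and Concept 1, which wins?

Drift

Ballots ranking Drift above Concept 1: 1 + 3 + 4 + 1 + 1 + 1 = 11.
Ballots ranking Concept 1 above Drift: 21 − 11 = 10.
Drift wins the head-to-head 11–10.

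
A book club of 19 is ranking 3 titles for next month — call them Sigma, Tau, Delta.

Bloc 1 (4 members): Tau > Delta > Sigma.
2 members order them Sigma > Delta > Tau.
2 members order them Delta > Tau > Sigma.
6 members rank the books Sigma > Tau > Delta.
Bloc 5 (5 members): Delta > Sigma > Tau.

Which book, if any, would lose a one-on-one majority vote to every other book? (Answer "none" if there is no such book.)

none

Pairwise majorities:
Sigma vs Tau: Sigma, 13–6.
Sigma vs Delta: Delta, 11–8.
Tau vs Delta: 10 to 9, Tau.
Every book wins at least one matchup (Sigma beats Tau; Tau beats Delta; Delta beats Sigma), so there is no Condorcet loser.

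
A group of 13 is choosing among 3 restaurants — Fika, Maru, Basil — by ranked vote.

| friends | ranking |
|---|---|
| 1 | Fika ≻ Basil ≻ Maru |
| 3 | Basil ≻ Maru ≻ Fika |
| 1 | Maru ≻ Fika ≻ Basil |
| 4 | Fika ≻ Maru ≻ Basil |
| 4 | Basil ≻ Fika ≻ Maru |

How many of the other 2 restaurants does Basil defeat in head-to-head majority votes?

2

Basil against each rival (13 friends):
Basil vs Fika: Basil wins 7–6.
Basil–Maru: Basil 8–5.
Basil beats Fika, Maru — 2 pairwise wins.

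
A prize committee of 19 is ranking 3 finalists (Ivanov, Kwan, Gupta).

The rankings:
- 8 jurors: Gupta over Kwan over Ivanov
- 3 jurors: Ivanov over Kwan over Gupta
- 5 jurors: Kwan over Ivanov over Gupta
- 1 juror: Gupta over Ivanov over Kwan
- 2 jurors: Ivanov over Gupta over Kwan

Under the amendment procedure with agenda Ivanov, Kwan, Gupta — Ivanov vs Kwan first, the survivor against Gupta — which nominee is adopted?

Gupta

Round 1: Ivanov vs Kwan — 6–13, Kwan advances.
Round 2: Kwan vs Gupta — 8–11, Gupta advances.
The agenda winner is Gupta.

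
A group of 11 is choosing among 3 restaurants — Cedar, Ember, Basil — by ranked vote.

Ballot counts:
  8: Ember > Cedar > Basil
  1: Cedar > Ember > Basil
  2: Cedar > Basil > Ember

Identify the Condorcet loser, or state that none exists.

Basil

Pairwise majorities:
Cedar vs Ember: 1+2 = 3 for Cedar, 8 for Ember — Ember by 8–3.
Cedar vs Basil: Cedar is ranked higher on 8+1+2 = 11 ballots, Basil on 0. Cedar wins 11–0.
Ember–Basil: Ember 9–2.
Basil loses to every other restaurant — it is the Condorcet loser.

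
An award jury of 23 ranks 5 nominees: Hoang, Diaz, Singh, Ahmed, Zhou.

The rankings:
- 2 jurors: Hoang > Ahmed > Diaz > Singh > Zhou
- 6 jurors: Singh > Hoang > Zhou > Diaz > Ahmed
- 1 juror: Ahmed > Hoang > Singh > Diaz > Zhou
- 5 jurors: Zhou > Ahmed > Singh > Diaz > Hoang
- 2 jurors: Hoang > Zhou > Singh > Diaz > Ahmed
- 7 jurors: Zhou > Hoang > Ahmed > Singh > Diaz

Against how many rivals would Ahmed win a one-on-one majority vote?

2

Ahmed against each rival (23 jurors):
Ahmed vs Hoang: 1+5 = 6 for Ahmed, 17 for Hoang — Hoang by 17–6.
Ahmed vs Diaz: Ahmed is ranked higher on 2+1+5+7 = 15 ballots, Diaz on 8. Ahmed wins 15–8.
Ahmed vs Singh: Ahmed preferred on 2+1+5+7 = 15 ballots; Ahmed wins 15–8.
Ahmed vs Zhou: Ahmed preferred on 2+1 = 3 ballots; Zhou wins 20–3.
Ahmed beats Diaz, Singh; loses to Hoang, Zhou — 2 pairwise wins.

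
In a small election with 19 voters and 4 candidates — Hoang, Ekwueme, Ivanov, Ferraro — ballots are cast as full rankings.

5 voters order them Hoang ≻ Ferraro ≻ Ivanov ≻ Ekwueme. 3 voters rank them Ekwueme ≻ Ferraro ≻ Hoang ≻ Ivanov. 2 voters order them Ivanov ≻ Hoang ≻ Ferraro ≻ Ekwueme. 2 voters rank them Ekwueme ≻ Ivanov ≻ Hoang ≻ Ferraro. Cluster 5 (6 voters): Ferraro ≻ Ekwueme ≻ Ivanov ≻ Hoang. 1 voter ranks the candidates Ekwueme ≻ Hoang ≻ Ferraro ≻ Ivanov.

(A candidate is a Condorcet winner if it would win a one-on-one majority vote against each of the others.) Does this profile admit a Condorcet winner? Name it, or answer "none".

none

Check each pair by majority over 19 ballots:
Hoang vs Ekwueme: Ekwueme wins 12–7.
Hoang–Ivanov: Ivanov 10–9.
Hoang vs Ferraro: Hoang wins 10–9.
Ekwueme–Ivanov: Ekwueme 12–7.
Ekwueme vs Ferraro: Ferraro, 13–6.
Ivanov vs Ferraro: Ferraro wins 15–4.
Every candidate loses at least once (Hoang loses to Ekwueme; Ekwueme loses to Ferraro; Ivanov loses to Ekwueme; Ferraro loses to Hoang). The majority relation contains the cycle Hoang > Ferraro > Ekwueme > Hoang, so there is no Condorcet winner.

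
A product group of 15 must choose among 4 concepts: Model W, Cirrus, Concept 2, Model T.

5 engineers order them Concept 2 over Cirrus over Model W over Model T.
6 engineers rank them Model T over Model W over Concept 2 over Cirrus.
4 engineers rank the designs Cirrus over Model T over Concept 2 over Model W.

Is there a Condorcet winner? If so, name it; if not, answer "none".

Head-to-head results (15 engineers):
Model W vs Cirrus: Cirrus, 9–6.
Model W–Concept 2: Concept 2 9–6.
Model W vs Model T: 5 to 10, Model T.
Cirrus–Concept 2: Concept 2 11–4.
Cirrus–Model T: Cirrus 9–6.
Concept 2 vs Model T: 5 to 10, Model T.
No design is unbeaten: Model W loses to Cirrus; Cirrus loses to Concept 2; Concept 2 loses to Model T; Model T loses to Cirrus. In particular Cirrus → Model T → Concept 2 → Cirrus is a majority cycle — no Condorcet winner exists.

none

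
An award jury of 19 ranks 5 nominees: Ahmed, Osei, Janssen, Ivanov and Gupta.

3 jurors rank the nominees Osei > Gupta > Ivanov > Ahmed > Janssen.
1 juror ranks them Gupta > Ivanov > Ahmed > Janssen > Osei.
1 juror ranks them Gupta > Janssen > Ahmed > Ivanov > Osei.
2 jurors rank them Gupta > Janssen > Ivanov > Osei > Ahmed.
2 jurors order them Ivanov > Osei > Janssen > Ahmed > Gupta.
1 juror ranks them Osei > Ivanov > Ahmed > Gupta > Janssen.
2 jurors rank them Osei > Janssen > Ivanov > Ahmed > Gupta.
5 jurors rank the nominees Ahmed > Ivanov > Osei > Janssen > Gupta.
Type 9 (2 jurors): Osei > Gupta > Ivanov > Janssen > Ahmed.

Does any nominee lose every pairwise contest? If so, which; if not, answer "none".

Pairwise majorities:
Ahmed vs Osei: Osei wins 12–7.
Ahmed vs Janssen: 3+1+1+5 = 10 for Ahmed, 9 for Janssen — Ahmed by 10–9.
Ahmed vs Ivanov: Ivanov, 13–6.
Ahmed vs Gupta: Ahmed is ranked higher on 2+1+2+5 = 10 ballots, Gupta on 9. Ahmed wins 10–9.
Osei vs Janssen: Osei, 15–4.
Osei vs Ivanov: Osei preferred on 3+1+2+2 = 8 ballots; Ivanov wins 11–8.
Osei vs Gupta: Osei, 15–4.
Janssen vs Ivanov: Ivanov wins 14–5.
Janssen vs Gupta: 2+2+5 = 9 for Janssen, 10 for Gupta — Gupta by 10–9.
Ivanov vs Gupta: Ivanov wins 10–9.
Janssen loses to every other nominee — it is the Condorcet loser.

Janssen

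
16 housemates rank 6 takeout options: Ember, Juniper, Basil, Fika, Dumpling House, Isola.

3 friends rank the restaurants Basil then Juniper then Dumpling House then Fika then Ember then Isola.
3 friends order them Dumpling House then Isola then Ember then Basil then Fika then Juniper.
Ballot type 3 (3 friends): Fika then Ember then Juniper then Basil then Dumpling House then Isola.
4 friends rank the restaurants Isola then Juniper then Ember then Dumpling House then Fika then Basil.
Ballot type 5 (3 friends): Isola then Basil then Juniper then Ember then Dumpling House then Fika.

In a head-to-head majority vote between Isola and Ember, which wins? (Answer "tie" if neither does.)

Ballots ranking Isola above Ember: 3 + 4 + 3 = 10.
Ballots ranking Ember above Isola: 16 − 10 = 6.
Isola wins the head-to-head 10–6.

Isola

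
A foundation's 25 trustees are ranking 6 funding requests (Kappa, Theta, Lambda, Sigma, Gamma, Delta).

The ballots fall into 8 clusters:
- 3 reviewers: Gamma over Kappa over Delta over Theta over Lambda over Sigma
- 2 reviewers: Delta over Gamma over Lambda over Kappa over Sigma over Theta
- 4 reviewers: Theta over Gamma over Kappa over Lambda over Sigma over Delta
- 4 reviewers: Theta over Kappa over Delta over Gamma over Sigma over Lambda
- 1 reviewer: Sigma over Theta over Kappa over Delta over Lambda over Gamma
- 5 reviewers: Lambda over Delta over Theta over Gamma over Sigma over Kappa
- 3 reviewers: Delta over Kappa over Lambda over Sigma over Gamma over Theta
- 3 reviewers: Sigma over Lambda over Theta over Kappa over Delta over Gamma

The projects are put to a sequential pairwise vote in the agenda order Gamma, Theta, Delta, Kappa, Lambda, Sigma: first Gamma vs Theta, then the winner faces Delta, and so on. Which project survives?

Kappa

Round 1: Gamma vs Theta — 8–17, Theta advances.
Round 2: Theta vs Delta — 12–13, Delta advances.
Round 3: Delta vs Kappa — 10–15, Kappa advances.
Round 4: Kappa vs Lambda — 15–10, Kappa advances.
Round 5: Kappa vs Sigma — 16–9, Kappa advances.
The agenda winner is Kappa.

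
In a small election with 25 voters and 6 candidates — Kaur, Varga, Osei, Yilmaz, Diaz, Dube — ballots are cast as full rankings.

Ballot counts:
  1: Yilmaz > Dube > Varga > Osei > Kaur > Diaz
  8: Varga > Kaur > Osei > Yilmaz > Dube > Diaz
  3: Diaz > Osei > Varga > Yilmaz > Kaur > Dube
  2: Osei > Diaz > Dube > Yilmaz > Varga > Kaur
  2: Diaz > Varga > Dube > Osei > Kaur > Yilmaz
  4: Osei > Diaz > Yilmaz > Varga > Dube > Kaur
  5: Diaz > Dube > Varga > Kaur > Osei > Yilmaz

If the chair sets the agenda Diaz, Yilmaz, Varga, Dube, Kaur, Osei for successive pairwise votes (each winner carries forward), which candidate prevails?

Osei

Round 1: Diaz vs Yilmaz — 16–9, Diaz advances.
Round 2: Diaz vs Varga — 16–9, Diaz advances.
Round 3: Diaz vs Dube — 16–9, Diaz advances.
Round 4: Diaz vs Kaur — 16–9, Diaz advances.
Round 5: Diaz vs Osei — 10–15, Osei advances.
Osei survives the agenda.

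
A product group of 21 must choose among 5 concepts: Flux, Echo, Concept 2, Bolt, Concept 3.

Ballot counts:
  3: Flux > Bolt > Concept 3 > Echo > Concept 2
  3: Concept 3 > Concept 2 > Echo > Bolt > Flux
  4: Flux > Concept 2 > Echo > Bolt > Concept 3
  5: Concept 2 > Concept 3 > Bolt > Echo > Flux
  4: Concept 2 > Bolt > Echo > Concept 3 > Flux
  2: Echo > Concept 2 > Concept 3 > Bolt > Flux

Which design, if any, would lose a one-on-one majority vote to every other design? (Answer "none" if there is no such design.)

Head-to-head results (21 engineers):
Flux–Echo: Echo 14–7.
Flux vs Concept 2: 3+4 = 7 for Flux, 14 for Concept 2 — Concept 2 by 14–7.
Flux vs Bolt: Bolt wins 14–7.
Flux vs Concept 3: Concept 3 wins 14–7.
Echo vs Concept 2: Echo preferred on 3+2 = 5 ballots; Concept 2 wins 16–5.
Echo vs Bolt: Bolt wins 12–9.
Echo vs Concept 3: Echo preferred on 4+4+2 = 10 ballots; Concept 3 wins 11–10.
Concept 2 vs Bolt: Concept 2 is ranked higher on 3+4+5+4+2 = 18 ballots, Bolt on 3. Concept 2 wins 18–3.
Concept 2 vs Concept 3: Concept 2 is ranked higher on 4+5+4+2 = 15 ballots, Concept 3 on 6. Concept 2 wins 15–6.
Bolt vs Concept 3: Bolt is ranked higher on 3+4+4 = 11 ballots, Concept 3 on 10. Bolt wins 11–10.
Flux loses to every other design — it is the Condorcet loser.

Flux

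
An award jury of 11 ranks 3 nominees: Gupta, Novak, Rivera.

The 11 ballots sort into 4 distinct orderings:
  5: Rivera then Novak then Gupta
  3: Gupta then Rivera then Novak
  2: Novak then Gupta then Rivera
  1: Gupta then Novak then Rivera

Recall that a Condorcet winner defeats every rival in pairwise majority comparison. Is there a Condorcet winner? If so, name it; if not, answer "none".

none

Head-to-head results (11 jurors):
Gupta vs Novak: Gupta is ranked higher on 3+1 = 4 ballots, Novak on 7. Novak wins 7–4.
Gupta vs Rivera: Gupta is ranked higher on 3+2+1 = 6 ballots, Rivera on 5. Gupta wins 6–5.
Novak vs Rivera: Novak is ranked higher on 2+1 = 3 ballots, Rivera on 8. Rivera wins 8–3.
Each nominee drops at least one matchup (Gupta loses to Novak; Novak loses to Rivera; Rivera loses to Gupta); the cycle Gupta > Rivera > Novak > Gupta rules out a Condorcet winner.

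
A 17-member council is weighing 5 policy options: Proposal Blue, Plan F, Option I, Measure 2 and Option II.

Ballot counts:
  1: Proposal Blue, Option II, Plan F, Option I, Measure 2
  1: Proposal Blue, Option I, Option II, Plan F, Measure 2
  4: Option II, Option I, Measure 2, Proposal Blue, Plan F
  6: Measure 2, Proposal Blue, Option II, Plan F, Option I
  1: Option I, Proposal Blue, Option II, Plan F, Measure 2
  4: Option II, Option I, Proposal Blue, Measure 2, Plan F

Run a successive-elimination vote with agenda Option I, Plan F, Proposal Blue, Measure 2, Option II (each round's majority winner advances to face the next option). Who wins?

Round 1: Option I vs Plan F — 10–7, Option I advances.
Round 2: Option I vs Proposal Blue — 9–8, Option I advances.
Round 3: Option I vs Measure 2 — 11–6, Option I advances.
Round 4: Option I vs Option II — 2–15, Option II advances.
Option II survives the agenda.

Option II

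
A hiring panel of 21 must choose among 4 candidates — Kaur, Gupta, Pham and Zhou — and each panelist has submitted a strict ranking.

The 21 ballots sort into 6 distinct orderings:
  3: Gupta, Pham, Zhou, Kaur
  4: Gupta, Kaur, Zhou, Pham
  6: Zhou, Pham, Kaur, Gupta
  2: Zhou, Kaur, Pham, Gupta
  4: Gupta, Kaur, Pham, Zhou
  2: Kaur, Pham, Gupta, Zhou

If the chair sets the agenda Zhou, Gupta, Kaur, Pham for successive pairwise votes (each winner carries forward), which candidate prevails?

Gupta

Round 1: Zhou vs Gupta — 8–13, Gupta advances.
Round 2: Gupta vs Kaur — 11–10, Gupta advances.
Round 3: Gupta vs Pham — 11–10, Gupta advances.
Gupta survives the agenda.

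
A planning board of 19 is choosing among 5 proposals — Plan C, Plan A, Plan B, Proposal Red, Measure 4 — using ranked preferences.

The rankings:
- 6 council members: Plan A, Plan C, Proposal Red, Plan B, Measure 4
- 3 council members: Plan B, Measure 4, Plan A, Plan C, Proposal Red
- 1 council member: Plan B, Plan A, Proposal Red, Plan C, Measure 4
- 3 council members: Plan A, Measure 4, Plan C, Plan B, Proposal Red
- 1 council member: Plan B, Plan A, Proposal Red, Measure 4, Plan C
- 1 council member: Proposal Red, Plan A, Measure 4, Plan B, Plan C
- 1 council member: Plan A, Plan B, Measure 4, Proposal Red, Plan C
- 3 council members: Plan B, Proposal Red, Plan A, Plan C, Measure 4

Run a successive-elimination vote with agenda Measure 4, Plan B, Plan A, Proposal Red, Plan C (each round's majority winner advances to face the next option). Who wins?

Round 1: Measure 4 vs Plan B — 4–15, Plan B advances.
Round 2: Plan B vs Plan A — 8–11, Plan A advances.
Round 3: Plan A vs Proposal Red — 15–4, Plan A advances.
Round 4: Plan A vs Plan C — 19–0, Plan A advances.
The agenda winner is Plan A.

Plan A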